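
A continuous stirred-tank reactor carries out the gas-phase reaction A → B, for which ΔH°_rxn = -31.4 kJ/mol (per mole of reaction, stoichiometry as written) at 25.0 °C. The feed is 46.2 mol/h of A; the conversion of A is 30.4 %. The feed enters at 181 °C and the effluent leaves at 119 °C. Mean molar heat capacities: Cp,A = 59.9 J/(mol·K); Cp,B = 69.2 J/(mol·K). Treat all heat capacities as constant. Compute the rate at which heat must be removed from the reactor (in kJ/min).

Extent of reaction ξ = 0.304 × 46.2 = 14.045 mol/h
Reaction term: ξ·ΔH°_rxn = 14.045 × -31.4 = -441.01 kJ/h
Sensible, feed 181→25 °C: -431.71 kJ/h
Outlet flows (mol/h): A 32.155, B 14.045
Sensible, products 25→119 °C: 272.41 kJ/h
Q = ΔH = -600.31 kJ/h = -0.16675 kW
Heat removed = 10.005 kJ/min

Q_out = 10.0 kJ/min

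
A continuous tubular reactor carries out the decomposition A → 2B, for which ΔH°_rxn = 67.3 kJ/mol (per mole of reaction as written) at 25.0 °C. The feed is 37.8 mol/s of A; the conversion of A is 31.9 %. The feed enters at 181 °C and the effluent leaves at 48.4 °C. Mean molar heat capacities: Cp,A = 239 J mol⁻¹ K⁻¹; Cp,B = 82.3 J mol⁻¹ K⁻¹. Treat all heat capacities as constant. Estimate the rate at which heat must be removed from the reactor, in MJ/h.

Q_out = 1470 MJ/h

Extent of reaction ξ = 0.319 × 37.8 = 12.058 mol/s
Reaction term: ξ·ΔH°_rxn = 12.058 × 67.3 = 811.52 kJ/s
Sensible, feed 181→25 °C: -1409.3 kJ/s
Outlet flows (mol/s): A 25.742, B 24.116
Sensible, products 25→48.4 °C: 190.41 kJ/s
Q = ΔH = -407.41 kJ/s = -407.41 kW
Heat removed = 1466.7 MJ/h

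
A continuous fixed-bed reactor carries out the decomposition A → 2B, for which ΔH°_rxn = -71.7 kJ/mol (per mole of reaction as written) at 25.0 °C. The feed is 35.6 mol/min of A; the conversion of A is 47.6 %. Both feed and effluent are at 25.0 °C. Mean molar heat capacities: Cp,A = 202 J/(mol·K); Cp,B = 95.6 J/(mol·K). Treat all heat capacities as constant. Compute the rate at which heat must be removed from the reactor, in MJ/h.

Q_out = 72.9 MJ/h

Extent of reaction ξ = 0.476 × 35.6 = 16.946 mol/min
Reaction term: ξ·ΔH°_rxn = 16.946 × -71.7 = -1215 kJ/min
Q = ΔH = -1215 kJ/min = -20.25 kW
Heat removed = 72.9 MJ/h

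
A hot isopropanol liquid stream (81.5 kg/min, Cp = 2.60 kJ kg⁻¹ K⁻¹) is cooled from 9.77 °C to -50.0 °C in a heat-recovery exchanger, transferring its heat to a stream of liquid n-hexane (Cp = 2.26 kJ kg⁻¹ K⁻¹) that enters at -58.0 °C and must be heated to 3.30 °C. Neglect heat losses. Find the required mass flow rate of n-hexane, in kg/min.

Heat released by hot stream: Q = 81.5 × 2.60 × (9.77 − -50.0) = 12665 kJ/min
Energy balance on cold side (adiabatic exchanger): Q = ṁ_c·Cp_c·(T_c,out − T_c,in)
ṁ_c = 12665 / [2.26 × (3.30 − -58.0)] = 91.421 kg/min

ṁ_c = 91.4 kg/min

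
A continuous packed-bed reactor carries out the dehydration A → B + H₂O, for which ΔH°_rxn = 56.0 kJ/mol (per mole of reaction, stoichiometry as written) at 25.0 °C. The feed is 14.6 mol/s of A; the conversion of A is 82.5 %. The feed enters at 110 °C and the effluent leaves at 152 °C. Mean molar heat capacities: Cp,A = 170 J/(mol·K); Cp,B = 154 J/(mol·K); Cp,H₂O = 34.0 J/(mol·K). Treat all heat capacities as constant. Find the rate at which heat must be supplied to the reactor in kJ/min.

Q_in = 48400 kJ/min

Extent of reaction ξ = 0.825 × 14.6 = 12.045 mol/s
Reaction term: ξ·ΔH°_rxn = 12.045 × 56.0 = 674.52 kJ/s
Sensible, feed 110→25 °C: -210.97 kJ/s
Outlet flows (mol/s): A 2.555, B 12.045, H₂O 12.045
Sensible, products 25→152 °C: 342.75 kJ/s
Q = ΔH = 806.3 kJ/s = 806.3 kW
Heat supplied = 48378 kJ/min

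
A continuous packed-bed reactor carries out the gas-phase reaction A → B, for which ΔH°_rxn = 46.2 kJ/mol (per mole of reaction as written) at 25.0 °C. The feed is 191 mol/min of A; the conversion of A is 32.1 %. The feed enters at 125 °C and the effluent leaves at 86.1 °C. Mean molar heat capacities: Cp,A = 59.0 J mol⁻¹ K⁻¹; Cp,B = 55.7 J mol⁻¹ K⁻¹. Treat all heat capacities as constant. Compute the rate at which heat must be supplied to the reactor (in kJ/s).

Extent of reaction ξ = 0.321 × 191 = 61.311 mol/min
Reaction term: ξ·ΔH°_rxn = 61.311 × 46.2 = 2832.6 kJ/min
Sensible, feed 125→25 °C: -1126.9 kJ/min
Outlet flows (mol/min): A 129.69, B 61.311
Sensible, products 25→86.1 °C: 676.17 kJ/min
Q = ΔH = 2381.8 kJ/min = 39.697 kW
Heat supplied = 39.697 kJ/s

Q_in = 39.7 kJ/s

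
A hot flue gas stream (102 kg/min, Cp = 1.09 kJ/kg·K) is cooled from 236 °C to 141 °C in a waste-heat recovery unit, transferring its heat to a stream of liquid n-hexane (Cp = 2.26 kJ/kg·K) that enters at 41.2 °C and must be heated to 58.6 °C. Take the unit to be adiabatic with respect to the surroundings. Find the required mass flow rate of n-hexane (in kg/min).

ṁ_c = 269 kg/min

Heat released by hot stream: Q = 102 × 1.09 × (236 − 141) = 10562 kJ/min
Energy balance on cold side (adiabatic exchanger): Q = ṁ_c·Cp_c·(T_c,out − T_c,in)
ṁ_c = 10562 / [2.26 × (58.6 − 41.2)] = 268.59 kg/min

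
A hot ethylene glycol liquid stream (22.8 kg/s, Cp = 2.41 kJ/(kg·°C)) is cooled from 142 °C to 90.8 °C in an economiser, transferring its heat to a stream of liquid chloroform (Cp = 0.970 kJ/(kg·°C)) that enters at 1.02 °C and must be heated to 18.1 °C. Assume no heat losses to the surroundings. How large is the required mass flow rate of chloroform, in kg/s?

ṁ_c = 170 kg/s

Heat released by hot stream: Q = 22.8 × 2.41 × (142 − 90.8) = 2813.3 kJ/s
Energy balance on cold side (adiabatic exchanger): Q = ṁ_c·Cp_c·(T_c,out − T_c,in)
ṁ_c = 2813.3 / [0.970 × (18.1 − 1.02)] = 169.81 kg/s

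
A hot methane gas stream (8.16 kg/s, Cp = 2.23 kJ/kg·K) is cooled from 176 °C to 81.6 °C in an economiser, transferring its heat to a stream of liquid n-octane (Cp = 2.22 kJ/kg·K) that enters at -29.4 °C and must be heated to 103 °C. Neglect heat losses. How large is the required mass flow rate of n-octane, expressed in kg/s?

Heat released by hot stream: Q = 8.16 × 2.23 × (176 − 81.6) = 1717.8 kJ/s
Energy balance on cold side (adiabatic exchanger): Q = ṁ_c·Cp_c·(T_c,out − T_c,in)
ṁ_c = 1717.8 / [2.22 × (103 − -29.4)] = 5.8442 kg/s

ṁ_c = 5.84 kg/s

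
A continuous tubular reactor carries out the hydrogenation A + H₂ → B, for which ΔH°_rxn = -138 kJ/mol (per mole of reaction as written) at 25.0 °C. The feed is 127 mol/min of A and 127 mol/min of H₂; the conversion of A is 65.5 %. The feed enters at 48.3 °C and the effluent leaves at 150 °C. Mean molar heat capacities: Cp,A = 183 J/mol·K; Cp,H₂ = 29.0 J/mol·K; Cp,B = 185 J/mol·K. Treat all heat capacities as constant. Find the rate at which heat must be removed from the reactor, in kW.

Q_out = 150 kW

Extent of reaction ξ = 0.655 × 127 = 83.185 mol/min
Reaction term: ξ·ΔH°_rxn = 83.185 × -138 = -11480 kJ/min
Sensible, feed 48.3→25 °C: -627.33 kJ/min
Outlet flows (mol/min): A 43.815, H₂ 43.815, B 83.185
Sensible, products 25→150 °C: 3084.8 kJ/min
Q = ΔH = -9022.1 kJ/min = -150.37 kW
Heat removed = 150.37 kW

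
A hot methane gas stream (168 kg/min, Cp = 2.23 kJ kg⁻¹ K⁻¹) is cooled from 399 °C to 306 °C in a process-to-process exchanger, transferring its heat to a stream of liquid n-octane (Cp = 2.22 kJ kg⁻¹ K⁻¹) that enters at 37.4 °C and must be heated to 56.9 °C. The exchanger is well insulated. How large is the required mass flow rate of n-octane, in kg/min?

Heat released by hot stream: Q = 168 × 2.23 × (399 − 306) = 34842 kJ/min
Energy balance on cold side (adiabatic exchanger): Q = ṁ_c·Cp_c·(T_c,out − T_c,in)
ṁ_c = 34842 / [2.22 × (56.9 − 37.4)] = 804.84 kg/min

ṁ_c = 805 kg/min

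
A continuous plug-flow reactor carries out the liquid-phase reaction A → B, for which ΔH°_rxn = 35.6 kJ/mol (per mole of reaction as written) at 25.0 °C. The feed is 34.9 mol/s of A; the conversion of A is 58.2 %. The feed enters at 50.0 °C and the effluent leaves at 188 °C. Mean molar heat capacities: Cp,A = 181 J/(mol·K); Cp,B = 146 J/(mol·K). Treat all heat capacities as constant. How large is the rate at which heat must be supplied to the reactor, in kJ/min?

Extent of reaction ξ = 0.582 × 34.9 = 20.312 mol/s
Reaction term: ξ·ΔH°_rxn = 20.312 × 35.6 = 723.1 kJ/s
Sensible, feed 50.0→25 °C: -157.92 kJ/s
Outlet flows (mol/s): A 14.588, B 20.312
Sensible, products 25→188 °C: 913.78 kJ/s
Q = ΔH = 1479 kJ/s = 1479 kW
Heat supplied = 88737 kJ/min

Q_in = 88700 kJ/min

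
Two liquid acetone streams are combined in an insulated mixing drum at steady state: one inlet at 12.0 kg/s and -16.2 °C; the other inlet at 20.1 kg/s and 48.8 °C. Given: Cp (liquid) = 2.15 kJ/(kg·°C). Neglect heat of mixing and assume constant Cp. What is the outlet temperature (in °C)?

T_out = 24.5 °C

Energy balance with Q = 0: Σ ṁᵢCp,ᵢ(T_out − Tᵢ) = 0
Σ ṁᵢCp,ᵢTᵢ = 12.0×2.15×-16.2 + 20.1×2.15×48.8 = 1690.9
Σ ṁᵢCp,ᵢ = 12.0×2.15 + 20.1×2.15 = 69.015
T_out = 1690.9 / 69.015 = 24.501 °C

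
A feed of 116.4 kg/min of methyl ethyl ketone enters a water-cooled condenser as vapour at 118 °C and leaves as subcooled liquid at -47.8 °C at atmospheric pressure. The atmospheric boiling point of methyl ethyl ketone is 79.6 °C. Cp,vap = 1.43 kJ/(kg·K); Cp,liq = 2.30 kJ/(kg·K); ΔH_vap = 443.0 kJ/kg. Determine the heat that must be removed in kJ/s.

Q_c = 1530 kJ/s

vapour 118→79.6 °C: -54.912 kJ/kg
condensation at 79.6 °C: -443 kJ/kg
liquid 79.6→-47.8 °C: -293.02 kJ/kg
Δh = -54.912 + -443 + -293.02 = -790.93 kJ/kg
Q = ṁ·Δh = 116.4 kg/min × -790.93 kJ/kg = -92064 kJ/min
|Q| = 1534.4 kW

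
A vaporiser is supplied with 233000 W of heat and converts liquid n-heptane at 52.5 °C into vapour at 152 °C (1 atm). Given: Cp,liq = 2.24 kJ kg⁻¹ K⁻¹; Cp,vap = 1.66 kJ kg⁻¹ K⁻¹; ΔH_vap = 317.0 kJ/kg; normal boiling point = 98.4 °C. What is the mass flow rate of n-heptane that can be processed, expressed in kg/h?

ṁ = 1650 kg/h

Δh = 2.24×(98.4−52.5) + 317.0 + 1.66×(152−98.4) = 508.79 kJ/kg
Q = 233000 W = 233 kJ/s = 838800 kJ/h
ṁ = Q/Δh = 838800 / 508.79 = 1648.6 kg/h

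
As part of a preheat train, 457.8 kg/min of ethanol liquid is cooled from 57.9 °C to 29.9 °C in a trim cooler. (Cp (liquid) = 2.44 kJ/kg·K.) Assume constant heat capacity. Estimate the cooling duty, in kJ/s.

Q_c = 521 kJ/s

Q = ṁ·Cp·ΔT = 457.8 × 2.44 × (29.9 − 57.9) = -31277 kJ/min
Converting: 31277 / 60 s = 521.28 kW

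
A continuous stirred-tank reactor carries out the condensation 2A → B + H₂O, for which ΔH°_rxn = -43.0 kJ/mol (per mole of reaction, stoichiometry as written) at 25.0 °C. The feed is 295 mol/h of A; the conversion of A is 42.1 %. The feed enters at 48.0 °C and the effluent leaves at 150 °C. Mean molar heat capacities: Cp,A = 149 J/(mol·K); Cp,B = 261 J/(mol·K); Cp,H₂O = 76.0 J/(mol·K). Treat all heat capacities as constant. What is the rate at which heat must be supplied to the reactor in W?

Extent of reaction ξ = 0.421 × 295 / 2 = 62.097 mol/h
Reaction term: ξ·ΔH°_rxn = 62.097 × -43.0 = -2670.2 kJ/h
Sensible, feed 48.0→25 °C: -1011 kJ/h
Outlet flows (mol/h): A 170.81, B 62.097, H₂O 62.097
Sensible, products 25→150 °C: 5797.1 kJ/h
Q = ΔH = 2115.9 kJ/h = 0.58776 kW
Heat supplied = 587.76 W

Q_in = 588 W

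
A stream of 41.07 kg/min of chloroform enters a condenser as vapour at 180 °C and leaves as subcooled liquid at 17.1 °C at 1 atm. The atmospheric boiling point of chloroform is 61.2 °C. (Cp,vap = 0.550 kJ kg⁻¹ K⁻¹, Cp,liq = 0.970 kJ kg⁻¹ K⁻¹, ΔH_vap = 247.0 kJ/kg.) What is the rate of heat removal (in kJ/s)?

vapour 180→61.2 °C: -65.34 kJ/kg
condensation at 61.2 °C: -247 kJ/kg
liquid 61.2→17.1 °C: -42.777 kJ/kg
Δh = -65.34 + -247 + -42.777 = -355.12 kJ/kg
Q = ṁ·Δh = 41.07 kg/min × -355.12 kJ/kg = -14585 kJ/min
|Q| = 243.08 kW

Q_c = 243 kJ/s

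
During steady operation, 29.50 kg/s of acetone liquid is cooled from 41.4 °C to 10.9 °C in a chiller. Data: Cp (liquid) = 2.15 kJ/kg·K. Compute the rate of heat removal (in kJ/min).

Q_c = 116000 kJ/min

Q = ṁ·Cp·ΔT = 29.50 × 2.15 × (10.9 − 41.4) = -1934.5 kJ/s
Cooling duty = 116070 kJ/min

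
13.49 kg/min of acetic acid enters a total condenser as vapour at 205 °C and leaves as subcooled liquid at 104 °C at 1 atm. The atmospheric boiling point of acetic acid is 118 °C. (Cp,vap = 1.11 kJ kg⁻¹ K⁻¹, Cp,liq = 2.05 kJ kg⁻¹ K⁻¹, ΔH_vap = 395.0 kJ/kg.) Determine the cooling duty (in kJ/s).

Q_c = 117 kJ/s

vapour 205→118 °C: -96.57 kJ/kg
condensation at 118 °C: -395 kJ/kg
liquid 118→104 °C: -28.7 kJ/kg
Δh = -96.57 + -395 + -28.7 = -520.27 kJ/kg
Q = ṁ·Δh = 13.49 kg/min × -520.27 kJ/kg = -7018.4 kJ/min
|Q| = 116.97 kW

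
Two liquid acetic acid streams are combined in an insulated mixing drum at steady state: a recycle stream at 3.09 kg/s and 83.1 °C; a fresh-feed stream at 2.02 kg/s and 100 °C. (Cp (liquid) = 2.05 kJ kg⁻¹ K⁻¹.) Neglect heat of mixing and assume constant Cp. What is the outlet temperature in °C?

Energy balance with Q = 0: Σ ṁᵢCp,ᵢ(T_out − Tᵢ) = 0
Σ ṁᵢCp,ᵢTᵢ = 3.09×2.05×83.1 + 2.02×2.05×100 = 940.5
Σ ṁᵢCp,ᵢ = 3.09×2.05 + 2.02×2.05 = 10.476
T_out = 940.5 / 10.476 = 89.781 °C

T_out = 89.8 °C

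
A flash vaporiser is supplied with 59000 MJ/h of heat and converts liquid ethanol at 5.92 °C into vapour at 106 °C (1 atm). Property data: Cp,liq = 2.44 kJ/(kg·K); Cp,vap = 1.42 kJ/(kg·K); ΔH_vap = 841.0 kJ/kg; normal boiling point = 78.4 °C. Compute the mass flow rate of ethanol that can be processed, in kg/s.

Δh = 2.44×(78.4−5.92) + 841.0 + 1.42×(106−78.4) = 1057 kJ/kg
Q = 59000 MJ/h = 16389 kJ/s = 16389 kJ/s
ṁ = Q/Δh = 16389 / 1057 = 15.504 kg/s

ṁ = 15.5 kg/s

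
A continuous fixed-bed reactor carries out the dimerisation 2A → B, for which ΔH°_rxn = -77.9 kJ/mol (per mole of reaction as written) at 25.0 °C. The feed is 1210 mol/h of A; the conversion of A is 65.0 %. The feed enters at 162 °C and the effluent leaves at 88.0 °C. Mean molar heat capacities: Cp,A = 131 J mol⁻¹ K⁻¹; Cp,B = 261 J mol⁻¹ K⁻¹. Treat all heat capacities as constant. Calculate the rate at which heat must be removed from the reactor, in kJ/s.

Q_out = 11.8 kJ/s

Extent of reaction ξ = 0.650 × 1210 / 2 = 393.25 mol/h
Reaction term: ξ·ΔH°_rxn = 393.25 × -77.9 = -30634 kJ/h
Sensible, feed 162→25 °C: -21716 kJ/h
Outlet flows (mol/h): A 423.5, B 393.25
Sensible, products 25→88.0 °C: 9961.4 kJ/h
Q = ΔH = -42389 kJ/h = -11.775 kW
Heat removed = 11.775 kJ/s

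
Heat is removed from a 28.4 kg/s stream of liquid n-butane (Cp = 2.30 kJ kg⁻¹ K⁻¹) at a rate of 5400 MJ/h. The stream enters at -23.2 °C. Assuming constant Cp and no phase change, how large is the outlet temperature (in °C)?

T_out = -46.2 °C

Q = 5400 MJ/h = 1500 kJ/s
ΔT = Q/(ṁ·Cp) = 1500/(28.4×2.30) = 22.964 K
T_out = -23.2 − 22.964 = -46.164 °C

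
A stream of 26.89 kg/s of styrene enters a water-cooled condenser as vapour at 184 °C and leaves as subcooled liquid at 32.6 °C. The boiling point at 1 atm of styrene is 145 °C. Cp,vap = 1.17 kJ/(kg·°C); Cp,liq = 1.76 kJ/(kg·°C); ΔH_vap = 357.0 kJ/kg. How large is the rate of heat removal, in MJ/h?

vapour 184→145 °C: -45.63 kJ/kg
condensation at 145 °C: -357 kJ/kg
liquid 145→32.6 °C: -197.82 kJ/kg
Δh = -45.63 + -357 + -197.82 = -600.45 kJ/kg
Q = ṁ·Δh = 26.89 kg/s × -600.45 kJ/kg = -16146 kJ/s
|Q| = 16146 kW = 58126 MJ/h

Q_c = 58100 MJ/h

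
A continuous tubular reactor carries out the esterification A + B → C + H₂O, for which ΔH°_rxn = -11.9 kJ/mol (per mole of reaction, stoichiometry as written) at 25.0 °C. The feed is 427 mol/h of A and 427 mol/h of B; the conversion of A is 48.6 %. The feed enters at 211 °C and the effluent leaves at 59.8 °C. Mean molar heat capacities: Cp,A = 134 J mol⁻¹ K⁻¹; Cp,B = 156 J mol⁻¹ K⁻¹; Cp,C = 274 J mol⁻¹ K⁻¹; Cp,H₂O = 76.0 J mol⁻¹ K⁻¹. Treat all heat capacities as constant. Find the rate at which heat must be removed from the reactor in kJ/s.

Q_out = 5.77 kJ/s

Extent of reaction ξ = 0.486 × 427 = 207.52 mol/h
Reaction term: ξ·ΔH°_rxn = 207.52 × -11.9 = -2469.5 kJ/h
Sensible, feed 211→25 °C: -23032 kJ/h
Outlet flows (mol/h): A 219.48, B 219.48, C 207.52, H₂O 207.52
Sensible, products 25→59.8 °C: 4742.6 kJ/h
Q = ΔH = -20759 kJ/h = -5.7665 kW
Heat removed = 5.7665 kJ/s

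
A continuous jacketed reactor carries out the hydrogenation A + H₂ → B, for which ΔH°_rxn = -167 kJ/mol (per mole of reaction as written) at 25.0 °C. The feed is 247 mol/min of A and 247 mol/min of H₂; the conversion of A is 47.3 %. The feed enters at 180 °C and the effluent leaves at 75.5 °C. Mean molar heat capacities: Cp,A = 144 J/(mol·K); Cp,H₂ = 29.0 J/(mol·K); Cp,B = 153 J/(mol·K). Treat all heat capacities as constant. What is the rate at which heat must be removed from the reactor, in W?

Q_out = 402000 W

Extent of reaction ξ = 0.473 × 247 = 116.83 mol/min
Reaction term: ξ·ΔH°_rxn = 116.83 × -167 = -19511 kJ/min
Sensible, feed 180→25 °C: -6623.3 kJ/min
Outlet flows (mol/min): A 130.17, H₂ 130.17, B 116.83
Sensible, products 25→75.5 °C: 2039.9 kJ/min
Q = ΔH = -24094 kJ/min = -401.57 kW
Heat removed = 401570 W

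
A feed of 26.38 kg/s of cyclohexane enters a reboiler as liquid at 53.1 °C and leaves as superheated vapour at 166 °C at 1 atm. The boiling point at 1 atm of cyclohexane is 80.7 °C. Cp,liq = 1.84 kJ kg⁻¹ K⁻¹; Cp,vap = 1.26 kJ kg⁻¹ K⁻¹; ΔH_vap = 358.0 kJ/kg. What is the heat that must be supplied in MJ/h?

liquid 53.1→80.7 °C: 50.784 kJ/kg
vaporisation at 80.7 °C: 358 kJ/kg
vapour 80.7→166 °C: 107.48 kJ/kg
Δh = 50.784 + 358 + 107.48 = 516.26 kJ/kg
Q = ṁ·Δh = 26.38 kg/s × 516.26 kJ/kg = 13619 kJ/s
|Q| = 13619 kW = 49028 MJ/h

Q = 49000 MJ/h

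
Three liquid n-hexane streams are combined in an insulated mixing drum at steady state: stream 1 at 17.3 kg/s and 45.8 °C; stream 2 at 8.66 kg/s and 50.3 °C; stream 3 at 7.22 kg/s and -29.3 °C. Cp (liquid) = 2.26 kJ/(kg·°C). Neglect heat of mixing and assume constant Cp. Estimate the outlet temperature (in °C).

T_out = 30.6 °C

No heat crosses the boundary, so H_out = H_in.
T_out = Σ ṁᵢCp,ᵢTᵢ / Σ ṁᵢCp,ᵢ
      = 2297 / 74.987 = 30.633 °C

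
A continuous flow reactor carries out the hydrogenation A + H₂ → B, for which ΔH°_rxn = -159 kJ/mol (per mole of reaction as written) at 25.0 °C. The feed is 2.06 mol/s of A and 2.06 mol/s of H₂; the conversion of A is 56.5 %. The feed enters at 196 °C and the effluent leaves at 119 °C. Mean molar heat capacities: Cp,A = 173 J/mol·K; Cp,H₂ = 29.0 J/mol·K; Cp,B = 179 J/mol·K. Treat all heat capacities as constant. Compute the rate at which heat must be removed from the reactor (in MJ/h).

Extent of reaction ξ = 0.565 × 2.06 = 1.1639 mol/s
Reaction term: ξ·ΔH°_rxn = 1.1639 × -159 = -185.06 kJ/s
Sensible, feed 196→25 °C: -71.157 kJ/s
Outlet flows (mol/s): A 0.8961, H₂ 0.8961, B 1.1639
Sensible, products 25→119 °C: 36.599 kJ/s
Q = ΔH = -219.62 kJ/s = -219.62 kW
Heat removed = 790.62 MJ/h

Q_out = 791 MJ/h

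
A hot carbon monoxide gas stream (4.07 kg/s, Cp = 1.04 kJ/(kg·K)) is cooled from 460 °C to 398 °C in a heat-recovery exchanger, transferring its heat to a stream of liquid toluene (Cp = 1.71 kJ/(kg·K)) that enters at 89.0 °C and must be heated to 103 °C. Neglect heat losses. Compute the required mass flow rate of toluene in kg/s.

ṁ_c = 11.0 kg/s

Heat released by hot stream: Q = 4.07 × 1.04 × (460 − 398) = 262.43 kJ/s
Energy balance on cold side (adiabatic exchanger): Q = ṁ_c·Cp_c·(T_c,out − T_c,in)
ṁ_c = 262.43 / [1.71 × (103 − 89.0)] = 10.962 kg/s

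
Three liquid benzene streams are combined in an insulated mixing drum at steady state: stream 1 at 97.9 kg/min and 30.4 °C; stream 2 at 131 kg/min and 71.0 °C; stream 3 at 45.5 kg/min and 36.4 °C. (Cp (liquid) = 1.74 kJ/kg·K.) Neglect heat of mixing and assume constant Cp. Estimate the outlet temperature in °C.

T_out = 50.8 °C

Adiabatic, steady state ⇒ Σ ṁᵢCp,ᵢ(T_out − Tᵢ) = 0
Σ ṁᵢCp,ᵢTᵢ = 97.9×1.74×30.4 + 131×1.74×71.0 + 45.5×1.74×36.4 = 24244
Σ ṁᵢCp,ᵢ = 97.9×1.74 + 131×1.74 + 45.5×1.74 = 477.46
T_out = 24244 / 477.46 = 50.778 °C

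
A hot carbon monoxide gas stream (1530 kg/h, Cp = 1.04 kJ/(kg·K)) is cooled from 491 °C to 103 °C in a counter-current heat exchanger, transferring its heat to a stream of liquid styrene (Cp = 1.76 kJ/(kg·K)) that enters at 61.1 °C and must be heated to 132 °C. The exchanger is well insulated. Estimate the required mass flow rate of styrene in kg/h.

ṁ_c = 4950 kg/h

Heat released by hot stream: Q = 1530 × 1.04 × (491 − 103) = 617390 kJ/h
Energy balance on cold side (adiabatic exchanger): Q = ṁ_c·Cp_c·(T_c,out − T_c,in)
ṁ_c = 617390 / [1.76 × (132 − 61.1)] = 4947.6 kg/h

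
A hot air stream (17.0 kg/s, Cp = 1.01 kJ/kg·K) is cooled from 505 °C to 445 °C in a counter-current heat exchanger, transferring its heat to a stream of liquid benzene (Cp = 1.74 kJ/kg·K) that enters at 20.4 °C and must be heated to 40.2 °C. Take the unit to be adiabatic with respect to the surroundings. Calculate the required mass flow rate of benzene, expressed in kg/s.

Heat released by hot stream: Q = 17.0 × 1.01 × (505 − 445) = 1030.2 kJ/s
Energy balance on cold side (adiabatic exchanger): Q = ṁ_c·Cp_c·(T_c,out − T_c,in)
ṁ_c = 1030.2 / [1.74 × (40.2 − 20.4)] = 29.902 kg/s

ṁ_c = 29.9 kg/s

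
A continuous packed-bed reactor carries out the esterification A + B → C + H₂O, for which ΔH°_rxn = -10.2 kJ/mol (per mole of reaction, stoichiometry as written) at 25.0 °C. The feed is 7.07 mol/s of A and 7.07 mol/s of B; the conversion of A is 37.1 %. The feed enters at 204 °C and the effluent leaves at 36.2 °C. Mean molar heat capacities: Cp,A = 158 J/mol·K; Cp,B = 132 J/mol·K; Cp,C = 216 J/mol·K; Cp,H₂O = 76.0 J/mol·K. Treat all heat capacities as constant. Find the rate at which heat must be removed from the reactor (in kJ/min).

Q_out = 22200 kJ/min

Extent of reaction ξ = 0.371 × 7.07 = 2.623 mol/s
Reaction term: ξ·ΔH°_rxn = 2.623 × -10.2 = -26.754 kJ/s
Sensible, feed 204→25 °C: -367 kJ/s
Outlet flows (mol/s): A 4.447, B 4.447, C 2.623, H₂O 2.623
Sensible, products 25→36.2 °C: 23.022 kJ/s
Q = ΔH = -370.74 kJ/s = -370.74 kW
Heat removed = 22244 kJ/min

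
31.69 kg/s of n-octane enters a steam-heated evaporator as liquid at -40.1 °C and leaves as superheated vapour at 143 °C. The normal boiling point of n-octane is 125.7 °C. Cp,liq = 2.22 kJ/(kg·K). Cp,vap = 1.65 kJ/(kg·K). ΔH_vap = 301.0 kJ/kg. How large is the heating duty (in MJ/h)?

liquid -40.1→125.7 °C: 368.08 kJ/kg
vaporisation at 125.7 °C: 301 kJ/kg
vapour 125.7→143 °C: 28.545 kJ/kg
Δh = 368.08 + 301 + 28.545 = 697.62 kJ/kg
Q = ṁ·Δh = 31.69 kg/s × 697.62 kJ/kg = 22108 kJ/s
|Q| = 22108 kW = 79587 MJ/h

Q = 79600 MJ/h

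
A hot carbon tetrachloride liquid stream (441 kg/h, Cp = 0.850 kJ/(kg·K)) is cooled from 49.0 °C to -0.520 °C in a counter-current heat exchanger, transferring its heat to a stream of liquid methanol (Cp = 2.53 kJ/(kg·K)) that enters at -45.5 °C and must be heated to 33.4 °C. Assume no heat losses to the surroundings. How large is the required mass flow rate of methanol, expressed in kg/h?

Heat released by hot stream: Q = 441 × 0.850 × (49.0 − -0.520) = 18563 kJ/h
Energy balance on cold side (adiabatic exchanger): Q = ṁ_c·Cp_c·(T_c,out − T_c,in)
ṁ_c = 18563 / [2.53 × (33.4 − -45.5)] = 92.991 kg/h

ṁ_c = 93.0 kg/h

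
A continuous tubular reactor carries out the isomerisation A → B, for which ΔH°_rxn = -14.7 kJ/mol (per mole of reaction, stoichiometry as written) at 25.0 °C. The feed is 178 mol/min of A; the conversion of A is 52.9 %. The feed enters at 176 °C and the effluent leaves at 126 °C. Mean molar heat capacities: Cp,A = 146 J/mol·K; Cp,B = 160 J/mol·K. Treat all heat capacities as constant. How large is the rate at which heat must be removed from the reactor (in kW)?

Extent of reaction ξ = 0.529 × 178 = 94.162 mol/min
Reaction term: ξ·ΔH°_rxn = 94.162 × -14.7 = -1384.2 kJ/min
Sensible, feed 176→25 °C: -3924.2 kJ/min
Outlet flows (mol/min): A 83.838, B 94.162
Sensible, products 25→126 °C: 2757.9 kJ/min
Q = ΔH = -2550.4 kJ/min = -42.507 kW
Heat removed = 42.507 kW

Q_out = 42.5 kW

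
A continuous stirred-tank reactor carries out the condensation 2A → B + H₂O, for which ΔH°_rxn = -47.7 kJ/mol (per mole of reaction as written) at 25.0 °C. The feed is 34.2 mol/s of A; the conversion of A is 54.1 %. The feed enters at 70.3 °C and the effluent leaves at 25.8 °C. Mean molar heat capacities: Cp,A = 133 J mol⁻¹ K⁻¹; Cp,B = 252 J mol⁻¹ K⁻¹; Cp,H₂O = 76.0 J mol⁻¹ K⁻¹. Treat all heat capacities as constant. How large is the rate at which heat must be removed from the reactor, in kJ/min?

Extent of reaction ξ = 0.541 × 34.2 / 2 = 9.2511 mol/s
Reaction term: ξ·ΔH°_rxn = 9.2511 × -47.7 = -441.28 kJ/s
Sensible, feed 70.3→25 °C: -206.05 kJ/s
Outlet flows (mol/s): A 15.698, B 9.2511, H₂O 9.2511
Sensible, products 25→25.8 °C: 4.0977 kJ/s
Q = ΔH = -643.23 kJ/s = -643.23 kW
Heat removed = 38594 kJ/min

Q_out = 38600 kJ/min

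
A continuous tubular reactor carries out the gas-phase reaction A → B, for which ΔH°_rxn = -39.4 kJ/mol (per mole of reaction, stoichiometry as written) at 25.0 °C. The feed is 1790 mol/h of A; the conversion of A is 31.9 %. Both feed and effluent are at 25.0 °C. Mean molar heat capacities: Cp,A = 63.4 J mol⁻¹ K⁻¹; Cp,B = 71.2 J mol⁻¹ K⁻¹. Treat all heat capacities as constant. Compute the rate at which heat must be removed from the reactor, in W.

Q_out = 6250 W

Extent of reaction ξ = 0.319 × 1790 = 571.01 mol/h
Reaction term: ξ·ΔH°_rxn = 571.01 × -39.4 = -22498 kJ/h
Q = ΔH = -22498 kJ/h = -6.2494 kW
Heat removed = 6249.4 W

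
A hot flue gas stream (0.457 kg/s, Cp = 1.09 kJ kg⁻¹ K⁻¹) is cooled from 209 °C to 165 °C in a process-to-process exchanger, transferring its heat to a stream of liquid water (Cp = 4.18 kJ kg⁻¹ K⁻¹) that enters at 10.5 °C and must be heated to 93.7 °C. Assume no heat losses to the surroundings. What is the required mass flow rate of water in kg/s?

Heat released by hot stream: Q = 0.457 × 1.09 × (209 − 165) = 21.918 kJ/s
Energy balance on cold side (adiabatic exchanger): Q = ṁ_c·Cp_c·(T_c,out − T_c,in)
ṁ_c = 21.918 / [4.18 × (93.7 − 10.5)] = 0.063023 kg/s

ṁ_c = 0.0630 kg/s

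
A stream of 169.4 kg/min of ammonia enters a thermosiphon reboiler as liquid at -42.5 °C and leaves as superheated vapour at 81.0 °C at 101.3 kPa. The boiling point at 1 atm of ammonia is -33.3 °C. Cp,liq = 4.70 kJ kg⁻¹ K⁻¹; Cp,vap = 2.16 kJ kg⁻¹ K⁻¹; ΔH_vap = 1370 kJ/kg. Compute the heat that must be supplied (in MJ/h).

Q = 16900 MJ/h

liquid -42.5→-33.3 °C: 43.24 kJ/kg
vaporisation at -33.3 °C: 1370 kJ/kg
vapour -33.3→81.0 °C: 246.89 kJ/kg
Δh = 43.24 + 1370 + 246.89 = 1660.1 kJ/kg
Q = ṁ·Δh = 169.4 kg/min × 1660.1 kJ/kg = 281230 kJ/min
|Q| = 4687.1 kW = 16874 MJ/h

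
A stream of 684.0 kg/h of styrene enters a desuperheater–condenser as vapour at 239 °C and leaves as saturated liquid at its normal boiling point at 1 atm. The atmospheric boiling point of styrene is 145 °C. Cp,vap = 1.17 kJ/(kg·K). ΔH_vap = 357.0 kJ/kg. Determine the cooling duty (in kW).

vapour 239→145 °C: -109.98 kJ/kg
condensation at 145 °C: -357 kJ/kg
Δh = -109.98 + -357 = -466.98 kJ/kg
Q = ṁ·Δh = 684.0 kg/h × -466.98 kJ/kg = -319410 kJ/h
|Q| = 88.726 kW

Q_c = 88.7 kW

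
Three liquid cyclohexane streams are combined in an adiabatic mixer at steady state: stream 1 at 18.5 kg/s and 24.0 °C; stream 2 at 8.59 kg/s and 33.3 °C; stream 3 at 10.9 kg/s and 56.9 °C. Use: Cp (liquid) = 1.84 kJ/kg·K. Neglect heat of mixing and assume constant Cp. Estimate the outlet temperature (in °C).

No heat crosses the boundary, so H_out = H_in.
Σ ṁᵢCp,ᵢTᵢ = 18.5×1.84×24.0 + 8.59×1.84×33.3 + 10.9×1.84×56.9 = 2484.5
Σ ṁᵢCp,ᵢ = 18.5×1.84 + 8.59×1.84 + 10.9×1.84 = 69.902
T_out = 2484.5 / 69.902 = 35.542 °C

T_out = 35.5 °C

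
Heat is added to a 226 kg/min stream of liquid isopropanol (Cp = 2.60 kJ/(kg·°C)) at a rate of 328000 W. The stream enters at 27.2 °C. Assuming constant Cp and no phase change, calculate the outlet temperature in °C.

T_out = 60.7 °C

Q = 328000 W = 19680 kJ/min
ΔT = Q/(ṁ·Cp) = 19680/(226×2.60) = 33.492 K
T_out = 27.2 + 33.492 = 60.692 °C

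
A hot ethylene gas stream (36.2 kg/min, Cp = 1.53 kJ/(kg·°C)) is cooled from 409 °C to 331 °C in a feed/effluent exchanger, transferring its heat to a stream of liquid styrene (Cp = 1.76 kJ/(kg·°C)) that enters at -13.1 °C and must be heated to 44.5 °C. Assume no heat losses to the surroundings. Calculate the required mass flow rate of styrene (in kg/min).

ṁ_c = 42.6 kg/min

Heat released by hot stream: Q = 36.2 × 1.53 × (409 − 331) = 4320.1 kJ/min
Energy balance on cold side (adiabatic exchanger): Q = ṁ_c·Cp_c·(T_c,out − T_c,in)
ṁ_c = 4320.1 / [1.76 × (44.5 − -13.1)] = 42.615 kg/min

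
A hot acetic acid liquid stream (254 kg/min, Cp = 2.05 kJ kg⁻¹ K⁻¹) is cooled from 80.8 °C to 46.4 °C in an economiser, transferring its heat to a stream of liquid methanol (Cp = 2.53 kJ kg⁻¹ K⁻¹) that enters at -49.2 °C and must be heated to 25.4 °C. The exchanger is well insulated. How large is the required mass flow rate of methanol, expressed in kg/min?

ṁ_c = 94.9 kg/min

Heat released by hot stream: Q = 254 × 2.05 × (80.8 − 46.4) = 17912 kJ/min
Energy balance on cold side (adiabatic exchanger): Q = ṁ_c·Cp_c·(T_c,out − T_c,in)
ṁ_c = 17912 / [2.53 × (25.4 − -49.2)] = 94.904 kg/min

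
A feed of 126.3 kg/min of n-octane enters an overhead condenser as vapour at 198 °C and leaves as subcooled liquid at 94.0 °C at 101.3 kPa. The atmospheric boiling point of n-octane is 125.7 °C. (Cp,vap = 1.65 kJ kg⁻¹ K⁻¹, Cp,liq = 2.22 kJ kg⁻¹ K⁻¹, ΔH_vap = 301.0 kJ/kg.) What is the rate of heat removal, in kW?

vapour 198→125.7 °C: -119.29 kJ/kg
condensation at 125.7 °C: -301 kJ/kg
liquid 125.7→94.0 °C: -70.374 kJ/kg
Δh = -119.29 + -301 + -70.374 = -490.67 kJ/kg
Q = ṁ·Δh = 126.3 kg/min × -490.67 kJ/kg = -61971 kJ/min
|Q| = 1032.9 kW

Q_c = 1030 kW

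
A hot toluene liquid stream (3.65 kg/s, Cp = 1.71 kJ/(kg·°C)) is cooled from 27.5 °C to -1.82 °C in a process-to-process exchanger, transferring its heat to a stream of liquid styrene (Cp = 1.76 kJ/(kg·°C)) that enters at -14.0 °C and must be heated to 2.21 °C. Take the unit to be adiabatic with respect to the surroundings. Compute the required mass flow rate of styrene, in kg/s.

ṁ_c = 6.41 kg/s

Heat released by hot stream: Q = 3.65 × 1.71 × (27.5 − -1.82) = 183 kJ/s
Energy balance on cold side (adiabatic exchanger): Q = ṁ_c·Cp_c·(T_c,out − T_c,in)
ṁ_c = 183 / [1.76 × (2.21 − -14.0)] = 6.4144 kg/s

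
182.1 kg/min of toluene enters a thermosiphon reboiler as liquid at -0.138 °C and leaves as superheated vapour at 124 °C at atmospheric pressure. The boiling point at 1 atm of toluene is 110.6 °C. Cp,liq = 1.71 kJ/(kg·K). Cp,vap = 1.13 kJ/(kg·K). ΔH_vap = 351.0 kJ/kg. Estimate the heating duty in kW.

liquid -0.138→110.6 °C: 189.36 kJ/kg
vaporisation at 110.6 °C: 351 kJ/kg
vapour 110.6→124 °C: 15.142 kJ/kg
Δh = 189.36 + 351 + 15.142 = 555.5 kJ/kg
Q = ṁ·Δh = 182.1 kg/min × 555.5 kJ/kg = 101160 kJ/min
|Q| = 1686 kW

Q = 1690 kW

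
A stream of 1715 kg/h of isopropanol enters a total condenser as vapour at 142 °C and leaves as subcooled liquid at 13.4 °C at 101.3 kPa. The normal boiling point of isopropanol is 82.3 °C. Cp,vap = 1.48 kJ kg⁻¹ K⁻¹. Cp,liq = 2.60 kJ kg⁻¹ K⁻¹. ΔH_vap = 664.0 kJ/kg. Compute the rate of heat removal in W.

vapour 142→82.3 °C: -88.356 kJ/kg
condensation at 82.3 °C: -664 kJ/kg
liquid 82.3→13.4 °C: -179.14 kJ/kg
Δh = -88.356 + -664 + -179.14 = -931.5 kJ/kg
Q = ṁ·Δh = 1715 kg/h × -931.5 kJ/kg = -1.5975e+06 kJ/h
|Q| = 443.75 kW = 443750 W

Q_c = 444000 W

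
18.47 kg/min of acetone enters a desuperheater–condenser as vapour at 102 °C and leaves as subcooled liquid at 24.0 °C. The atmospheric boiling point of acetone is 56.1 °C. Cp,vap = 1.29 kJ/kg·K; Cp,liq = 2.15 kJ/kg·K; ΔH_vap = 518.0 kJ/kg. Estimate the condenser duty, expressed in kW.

Q_c = 199 kW

vapour 102→56.1 °C: -59.211 kJ/kg
condensation at 56.1 °C: -518 kJ/kg
liquid 56.1→24.0 °C: -69.015 kJ/kg
Δh = -59.211 + -518 + -69.015 = -646.23 kJ/kg
Q = ṁ·Δh = 18.47 kg/min × -646.23 kJ/kg = -11936 kJ/min
|Q| = 198.93 kW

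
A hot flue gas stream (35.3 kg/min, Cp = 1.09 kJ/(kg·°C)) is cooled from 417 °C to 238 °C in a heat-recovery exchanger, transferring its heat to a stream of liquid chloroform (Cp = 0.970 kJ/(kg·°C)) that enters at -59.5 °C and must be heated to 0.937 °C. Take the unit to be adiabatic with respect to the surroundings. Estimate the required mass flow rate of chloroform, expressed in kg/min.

ṁ_c = 117 kg/min

Heat released by hot stream: Q = 35.3 × 1.09 × (417 − 238) = 6887.4 kJ/min
Energy balance on cold side (adiabatic exchanger): Q = ṁ_c·Cp_c·(T_c,out − T_c,in)
ṁ_c = 6887.4 / [0.970 × (0.937 − -59.5)] = 117.48 kg/min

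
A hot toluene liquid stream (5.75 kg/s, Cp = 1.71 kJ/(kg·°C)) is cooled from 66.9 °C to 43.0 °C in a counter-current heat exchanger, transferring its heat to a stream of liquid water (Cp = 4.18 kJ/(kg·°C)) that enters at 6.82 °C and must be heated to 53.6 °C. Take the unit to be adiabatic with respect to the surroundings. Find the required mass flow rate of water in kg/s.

Heat released by hot stream: Q = 5.75 × 1.71 × (66.9 − 43.0) = 235 kJ/s
Energy balance on cold side (adiabatic exchanger): Q = ṁ_c·Cp_c·(T_c,out − T_c,in)
ṁ_c = 235 / [4.18 × (53.6 − 6.82)] = 1.2018 kg/s

ṁ_c = 1.20 kg/s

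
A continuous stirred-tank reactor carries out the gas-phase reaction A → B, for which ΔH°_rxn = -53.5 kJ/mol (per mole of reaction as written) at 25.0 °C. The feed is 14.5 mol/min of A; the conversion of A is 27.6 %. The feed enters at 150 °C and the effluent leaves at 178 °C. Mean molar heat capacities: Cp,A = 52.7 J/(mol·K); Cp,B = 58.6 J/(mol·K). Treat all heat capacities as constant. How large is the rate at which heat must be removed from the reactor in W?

Q_out = 3150 W

Extent of reaction ξ = 0.276 × 14.5 = 4.002 mol/min
Reaction term: ξ·ΔH°_rxn = 4.002 × -53.5 = -214.11 kJ/min
Sensible, feed 150→25 °C: -95.519 kJ/min
Outlet flows (mol/min): A 10.498, B 4.002
Sensible, products 25→178 °C: 120.53 kJ/min
Q = ΔH = -189.1 kJ/min = -3.1516 kW
Heat removed = 3151.6 W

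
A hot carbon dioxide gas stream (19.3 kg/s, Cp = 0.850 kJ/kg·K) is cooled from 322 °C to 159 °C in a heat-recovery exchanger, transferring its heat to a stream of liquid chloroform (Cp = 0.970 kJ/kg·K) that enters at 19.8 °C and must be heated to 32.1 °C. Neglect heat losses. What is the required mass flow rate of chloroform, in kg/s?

ṁ_c = 224 kg/s

Heat released by hot stream: Q = 19.3 × 0.850 × (322 − 159) = 2674 kJ/s
Energy balance on cold side (adiabatic exchanger): Q = ṁ_c·Cp_c·(T_c,out − T_c,in)
ṁ_c = 2674 / [0.970 × (32.1 − 19.8)] = 224.12 kg/s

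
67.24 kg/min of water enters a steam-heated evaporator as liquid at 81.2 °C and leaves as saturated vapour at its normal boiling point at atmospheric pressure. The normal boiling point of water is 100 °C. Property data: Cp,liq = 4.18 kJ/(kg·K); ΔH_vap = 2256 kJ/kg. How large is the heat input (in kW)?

Q = 2620 kW

liquid 81.2→100 °C: 78.584 kJ/kg
vaporisation at 100 °C: 2256 kJ/kg
Δh = 78.584 + 2256 = 2334.6 kJ/kg
Q = ṁ·Δh = 67.24 kg/min × 2334.6 kJ/kg = 156980 kJ/min
|Q| = 2616.3 kW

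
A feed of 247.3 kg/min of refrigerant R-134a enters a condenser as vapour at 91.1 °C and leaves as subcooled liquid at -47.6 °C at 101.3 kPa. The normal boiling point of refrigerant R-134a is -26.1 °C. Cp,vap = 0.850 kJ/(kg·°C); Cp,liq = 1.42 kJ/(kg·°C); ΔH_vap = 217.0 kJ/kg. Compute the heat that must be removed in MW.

Q_c = 1.43 MW

vapour 91.1→-26.1 °C: -99.62 kJ/kg
condensation at -26.1 °C: -217 kJ/kg
liquid -26.1→-47.6 °C: -30.53 kJ/kg
Δh = -99.62 + -217 + -30.53 = -347.15 kJ/kg
Q = ṁ·Δh = 247.3 kg/min × -347.15 kJ/kg = -85850 kJ/min
|Q| = 1430.8 kW = 1.4308 MW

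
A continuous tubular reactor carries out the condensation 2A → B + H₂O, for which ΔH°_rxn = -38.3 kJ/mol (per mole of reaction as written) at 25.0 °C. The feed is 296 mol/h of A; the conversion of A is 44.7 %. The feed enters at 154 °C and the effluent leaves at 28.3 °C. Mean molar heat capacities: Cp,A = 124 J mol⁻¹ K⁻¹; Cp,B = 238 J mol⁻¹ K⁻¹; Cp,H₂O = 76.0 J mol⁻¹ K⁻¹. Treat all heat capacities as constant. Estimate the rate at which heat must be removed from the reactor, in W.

Extent of reaction ξ = 0.447 × 296 / 2 = 66.156 mol/h
Reaction term: ξ·ΔH°_rxn = 66.156 × -38.3 = -2533.8 kJ/h
Sensible, feed 154→25 °C: -4734.8 kJ/h
Outlet flows (mol/h): A 163.69, B 66.156, H₂O 66.156
Sensible, products 25→28.3 °C: 135.53 kJ/h
Q = ΔH = -7133.1 kJ/h = -1.9814 kW
Heat removed = 1981.4 W

Q_out = 1980 W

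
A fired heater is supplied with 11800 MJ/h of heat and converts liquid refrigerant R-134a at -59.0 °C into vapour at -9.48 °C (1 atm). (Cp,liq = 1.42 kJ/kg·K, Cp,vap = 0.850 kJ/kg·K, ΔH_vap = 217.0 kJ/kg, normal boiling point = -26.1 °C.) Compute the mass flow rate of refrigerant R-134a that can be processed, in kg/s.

ṁ = 11.8 kg/s

Δh = 1.42×(-26.1−-59.0) + 217.0 + 0.850×(-9.48−-26.1) = 277.85 kJ/kg
Q = 11800 MJ/h = 3277.8 kJ/s = 3277.8 kJ/s
ṁ = Q/Δh = 3277.8 / 277.85 = 11.797 kg/s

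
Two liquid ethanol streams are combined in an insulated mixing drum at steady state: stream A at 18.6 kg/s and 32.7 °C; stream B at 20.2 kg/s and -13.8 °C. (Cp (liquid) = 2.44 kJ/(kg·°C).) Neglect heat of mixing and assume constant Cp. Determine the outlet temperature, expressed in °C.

Energy balance with Q = 0: Σ ṁᵢCp,ᵢ(T_out − Tᵢ) = 0
T_out = Σ ṁᵢCp,ᵢTᵢ / Σ ṁᵢCp,ᵢ
      = 803.88 / 94.672 = 8.4912 °C

T_out = 8.49 °C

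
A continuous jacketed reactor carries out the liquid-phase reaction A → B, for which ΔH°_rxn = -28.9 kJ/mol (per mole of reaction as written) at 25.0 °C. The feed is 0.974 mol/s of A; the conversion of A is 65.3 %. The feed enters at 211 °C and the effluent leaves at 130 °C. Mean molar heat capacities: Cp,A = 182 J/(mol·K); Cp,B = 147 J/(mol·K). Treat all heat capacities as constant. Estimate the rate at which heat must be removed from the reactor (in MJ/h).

Extent of reaction ξ = 0.653 × 0.974 = 0.63602 mol/s
Reaction term: ξ·ΔH°_rxn = 0.63602 × -28.9 = -18.381 kJ/s
Sensible, feed 211→25 °C: -32.972 kJ/s
Outlet flows (mol/s): A 0.33798, B 0.63602
Sensible, products 25→130 °C: 16.276 kJ/s
Q = ΔH = -35.077 kJ/s = -35.077 kW
Heat removed = 126.28 MJ/h

Q_out = 126 MJ/h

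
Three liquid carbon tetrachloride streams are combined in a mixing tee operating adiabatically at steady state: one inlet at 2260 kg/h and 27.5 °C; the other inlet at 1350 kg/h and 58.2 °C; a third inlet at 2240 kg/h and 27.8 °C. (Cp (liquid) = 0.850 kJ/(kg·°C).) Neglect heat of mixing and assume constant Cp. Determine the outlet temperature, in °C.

Adiabatic, steady state ⇒ Σ ṁᵢCp,ᵢ(T_out − Tᵢ) = 0
Σ ṁᵢCp,ᵢTᵢ = 2260×0.850×27.5 + 1350×0.850×58.2 + 2240×0.850×27.8 = 172540
Σ ṁᵢCp,ᵢ = 2260×0.850 + 1350×0.850 + 2240×0.850 = 4972.5
T_out = 172540 / 4972.5 = 34.699 °C

T_out = 34.7 °C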